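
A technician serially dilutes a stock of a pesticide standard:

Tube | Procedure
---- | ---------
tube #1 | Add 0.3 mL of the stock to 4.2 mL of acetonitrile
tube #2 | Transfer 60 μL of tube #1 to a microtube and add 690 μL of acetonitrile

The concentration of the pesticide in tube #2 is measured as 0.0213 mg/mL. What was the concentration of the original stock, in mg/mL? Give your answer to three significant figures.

3.99 mg/mL

Step 1: 0.3 mL + 4.2 mL = 4.5 mL total → factor 4.5/0.3 = 15
Step 2: 60 μL + 690 μL = 750 μL total → factor 750/60 = 12.5
Overall dilution factor = 15 × 12.5 = 187.5
Stock = 0.0213 mg/mL × 187.5 = 3.99 mg/mL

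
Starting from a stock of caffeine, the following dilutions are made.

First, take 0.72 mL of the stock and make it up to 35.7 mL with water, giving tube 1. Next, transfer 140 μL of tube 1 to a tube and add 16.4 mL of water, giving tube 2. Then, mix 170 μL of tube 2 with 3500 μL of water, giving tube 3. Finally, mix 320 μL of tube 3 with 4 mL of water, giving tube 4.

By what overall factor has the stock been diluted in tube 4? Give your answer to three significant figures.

Step 1: 0.72 mL brought to 35.7 mL → factor 35.7/0.72 = 49.583
Step 2: 140 μL + 16.4 mL = 16540 μL total → factor 16540/140 = 118.14
Step 3: 170 μL + 3500 μL = 3670 μL total → factor 3670/170 = 21.588
Step 4: 320 μL + 4 mL = 4320 μL total → factor 4320/320 = 13.5
Overall dilution factor = 49.583 × 118.14 × 21.588 × 13.5 = 1.7072 × 10^6

1.71 × 10^6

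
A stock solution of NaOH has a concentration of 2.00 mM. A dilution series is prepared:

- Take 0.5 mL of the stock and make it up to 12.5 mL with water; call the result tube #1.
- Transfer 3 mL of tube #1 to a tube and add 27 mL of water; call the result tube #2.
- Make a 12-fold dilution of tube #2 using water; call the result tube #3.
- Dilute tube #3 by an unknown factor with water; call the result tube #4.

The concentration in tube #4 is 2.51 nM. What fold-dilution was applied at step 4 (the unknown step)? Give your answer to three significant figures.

Step 1: 0.5 mL brought to 12.5 mL → factor 12.5/0.5 = 25
Step 2: 3 mL + 27 mL = 30 mL total → factor 30/3 = 10
Step 3: 12-fold → factor 12
Step 4: unknown factor x
Product of known-step factors = 3000
Overall factor = 2.00 mM / (2.51 nM) = 7.9681 × 10^5
x = 7.9681 × 10^5 / 3000 = 266

266-fold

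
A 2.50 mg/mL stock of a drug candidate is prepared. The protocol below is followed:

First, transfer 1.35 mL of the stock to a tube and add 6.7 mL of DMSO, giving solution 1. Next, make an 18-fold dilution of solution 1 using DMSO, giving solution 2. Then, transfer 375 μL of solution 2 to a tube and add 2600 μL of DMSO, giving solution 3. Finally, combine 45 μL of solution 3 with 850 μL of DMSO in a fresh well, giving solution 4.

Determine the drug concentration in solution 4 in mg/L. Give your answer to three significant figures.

0.148 mg/L

Step 1: 1.35 mL + 6.7 mL = 8.05 mL total → factor 8.05/1.35 = 5.963
Step 2: 18-fold → factor 18
Step 3: 375 μL + 2600 μL = 2975 μL total → factor 2975/375 = 7.9333
Step 4: 45 μL + 850 μL = 895 μL total → factor 895/45 = 19.889
Overall dilution factor = 5.963 × 18 × 7.9333 × 19.889 = 16936
Final = 2.50 mg/mL / 16936 = 0.0001476 mg/mL = 0.148 mg/L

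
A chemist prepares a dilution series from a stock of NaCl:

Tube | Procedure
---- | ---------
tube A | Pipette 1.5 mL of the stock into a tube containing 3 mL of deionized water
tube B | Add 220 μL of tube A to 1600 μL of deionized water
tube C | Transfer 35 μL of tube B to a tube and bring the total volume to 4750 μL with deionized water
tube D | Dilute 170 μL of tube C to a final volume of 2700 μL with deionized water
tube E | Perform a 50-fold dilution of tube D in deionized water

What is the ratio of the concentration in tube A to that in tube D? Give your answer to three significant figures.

1.78 × 10^4

Step 1: 1.5 mL + 3 mL = 4.5 mL total → factor 4.5/1.5 = 3
Step 2: 220 μL + 1600 μL = 1820 μL total → factor 1820/220 = 8.2727
Step 3: 35 μL brought to 4750 μL → factor 4750/35 = 135.71
Step 4: 170 μL brought to 2700 μL → factor 2700/170 = 15.882
Dilution factor to tube A = 3; to tube D = 53495
[tube A]/[tube D] = (factor to tube D)/(factor to tube A) = 53495/3 = 1.78 × 10^4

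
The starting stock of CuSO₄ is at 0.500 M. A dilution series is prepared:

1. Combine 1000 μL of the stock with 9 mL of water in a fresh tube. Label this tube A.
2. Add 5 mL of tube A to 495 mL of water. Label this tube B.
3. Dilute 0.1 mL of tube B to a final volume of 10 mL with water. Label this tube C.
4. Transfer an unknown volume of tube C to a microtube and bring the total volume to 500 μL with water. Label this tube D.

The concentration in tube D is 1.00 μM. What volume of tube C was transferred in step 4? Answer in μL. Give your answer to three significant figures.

Step 1: 1000 μL + 9 mL = 10000 μL total → factor 10000/1000 = 10
Step 2: 5 mL + 495 mL = 500 mL total → factor 500/5 = 100
Step 3: 0.1 mL brought to 10 mL → factor 10/0.1 = 100
Step 4: v brought to 500 μL → factor = 500 μL/v
Product of known-step factors = 1 × 10^5
Overall factor = 0.500 M / (1.00 μM) = 5 × 10^5
Step-4 factor = 5 × 10^5 / 1 × 10^5 = 5
v = 500 μL / 5 = 100 μL

100 μL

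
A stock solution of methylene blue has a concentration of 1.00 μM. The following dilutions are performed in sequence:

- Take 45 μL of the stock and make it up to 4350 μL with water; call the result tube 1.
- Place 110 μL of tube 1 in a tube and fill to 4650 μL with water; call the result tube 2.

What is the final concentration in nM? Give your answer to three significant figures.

0.245 nM

Step 1: 45 μL brought to 4350 μL → factor 4350/45 = 96.667
Step 2: 110 μL brought to 4650 μL → factor 4650/110 = 42.273
Overall dilution factor = 96.667 × 42.273 = 4086.4
Final = 1.00 μM / 4086.4 = 0.0002447 μM = 0.245 nM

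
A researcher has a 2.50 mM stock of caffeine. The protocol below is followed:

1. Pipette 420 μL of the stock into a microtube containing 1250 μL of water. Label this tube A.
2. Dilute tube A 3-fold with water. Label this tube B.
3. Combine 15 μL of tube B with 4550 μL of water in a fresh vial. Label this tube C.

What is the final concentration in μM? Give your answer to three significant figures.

Step 1: 420 μL + 1250 μL = 1670 μL total → factor 1670/420 = 3.9762
Step 2: 3-fold → factor 3
Step 3: 15 μL + 4550 μL = 4565 μL total → factor 4565/15 = 304.33
Overall dilution factor = 3.9762 × 3 × 304.33 = 3630.3
Final = 2.50 mM / 3630.3 = 0.0006887 mM = 0.689 μM

0.689 μM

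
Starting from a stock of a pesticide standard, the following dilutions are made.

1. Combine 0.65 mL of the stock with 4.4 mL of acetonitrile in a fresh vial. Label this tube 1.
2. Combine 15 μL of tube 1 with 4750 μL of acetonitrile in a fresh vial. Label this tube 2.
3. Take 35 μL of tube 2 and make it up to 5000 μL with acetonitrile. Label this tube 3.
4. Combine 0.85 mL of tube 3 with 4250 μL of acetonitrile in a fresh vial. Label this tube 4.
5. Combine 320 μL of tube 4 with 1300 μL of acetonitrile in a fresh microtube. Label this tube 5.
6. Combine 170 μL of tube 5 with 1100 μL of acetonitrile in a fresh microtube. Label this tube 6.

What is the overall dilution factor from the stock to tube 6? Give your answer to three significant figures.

Step 1: 0.65 mL + 4.4 mL = 5.05 mL total → factor 5.05/0.65 = 7.7692
Step 2: 15 μL + 4750 μL = 4765 μL total → factor 4765/15 = 317.67
Step 3: 35 μL brought to 5000 μL → factor 5000/35 = 142.86
Step 4: 0.85 mL + 4250 μL = 5.1 mL total → factor 5.1/0.85 = 6
Step 5: 320 μL + 1300 μL = 1620 μL total → factor 1620/320 = 5.0625
Step 6: 170 μL + 1100 μL = 1270 μL total → factor 1270/170 = 7.4706
Overall dilution factor = 7.7692 × 317.67 × 142.86 × 6 × 5.0625 × 7.4706 = 8.0006 × 10^7

8.00 × 10^7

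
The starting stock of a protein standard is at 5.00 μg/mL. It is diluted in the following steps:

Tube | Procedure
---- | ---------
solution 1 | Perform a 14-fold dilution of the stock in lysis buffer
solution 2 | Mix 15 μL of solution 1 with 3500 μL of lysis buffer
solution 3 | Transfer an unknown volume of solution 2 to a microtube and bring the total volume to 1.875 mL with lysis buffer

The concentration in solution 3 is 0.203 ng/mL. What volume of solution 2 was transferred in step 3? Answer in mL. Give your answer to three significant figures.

0.250 mL

Step 1: 14-fold → factor 14
Step 2: 15 μL + 3500 μL = 3515 μL total → factor 3515/15 = 234.33
Step 3: v brought to 1.875 mL → factor = 1.875 mL/v
Product of known-step factors = 3280.7
Overall factor = 5.00 μg/mL / (0.203 ng/mL) = 24631
Step-3 factor = 24631 / 3280.7 = 7.5078
v = 1.875 mL / 7.5078 = 0.250 mL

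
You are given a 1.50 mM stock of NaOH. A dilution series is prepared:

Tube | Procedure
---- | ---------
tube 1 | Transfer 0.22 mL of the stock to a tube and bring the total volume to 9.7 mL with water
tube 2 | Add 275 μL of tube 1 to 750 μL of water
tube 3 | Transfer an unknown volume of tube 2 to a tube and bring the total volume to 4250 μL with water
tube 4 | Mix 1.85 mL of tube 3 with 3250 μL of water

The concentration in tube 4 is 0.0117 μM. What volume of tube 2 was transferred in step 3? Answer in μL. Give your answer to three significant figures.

Step 1: 0.22 mL brought to 9.7 mL → factor 9.7/0.22 = 44.091
Step 2: 275 μL + 750 μL = 1025 μL total → factor 1025/275 = 3.7273
Step 3: v brought to 4250 μL → factor = 4250 μL/v
Step 4: 1.85 mL + 3250 μL = 5.1 mL total → factor 5.1/1.85 = 2.7568
Product of known-step factors = 453.04
Overall factor = 1.50 mM / (0.0117 μM) = 1.2821 × 10^5
Step-3 factor = 1.2821 × 10^5 / 453.04 = 282.99
v = 4250 μL / 282.99 = 15.0 μL

15.0 μL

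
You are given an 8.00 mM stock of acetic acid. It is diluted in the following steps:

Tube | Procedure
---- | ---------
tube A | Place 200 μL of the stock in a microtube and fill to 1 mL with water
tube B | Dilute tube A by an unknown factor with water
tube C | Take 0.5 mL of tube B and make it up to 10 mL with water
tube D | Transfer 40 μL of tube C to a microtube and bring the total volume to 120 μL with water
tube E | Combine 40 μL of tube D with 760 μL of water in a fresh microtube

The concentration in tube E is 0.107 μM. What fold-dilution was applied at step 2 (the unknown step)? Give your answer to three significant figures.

12.5-fold

Step 1: 200 μL brought to 1 mL → factor 1000/200 = 5
Step 2: unknown factor x
Step 3: 0.5 mL brought to 10 mL → factor 10/0.5 = 20
Step 4: 40 μL brought to 120 μL → factor 120/40 = 3
Step 5: 40 μL + 760 μL = 800 μL total → factor 800/40 = 20
Product of known-step factors = 6000
Overall factor = 8.00 mM / (0.107 μM) = 74766
x = 74766 / 6000 = 12.5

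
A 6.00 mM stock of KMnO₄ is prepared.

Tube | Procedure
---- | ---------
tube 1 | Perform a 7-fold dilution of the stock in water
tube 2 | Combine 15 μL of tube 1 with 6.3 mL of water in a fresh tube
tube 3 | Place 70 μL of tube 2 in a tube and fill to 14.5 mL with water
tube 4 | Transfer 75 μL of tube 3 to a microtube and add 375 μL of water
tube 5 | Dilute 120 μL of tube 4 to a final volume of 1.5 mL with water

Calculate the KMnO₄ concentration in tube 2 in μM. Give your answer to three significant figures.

2.04 μM

Step 1: 7-fold → factor 7
Step 2: 15 μL + 6.3 mL = 6315 μL total → factor 6315/15 = 421
Dilution factor through tube 2 = 7 × 421 = 2947
[tube 2] = 6.00 mM / 2947 = 0.002036 mM = 2.04 μM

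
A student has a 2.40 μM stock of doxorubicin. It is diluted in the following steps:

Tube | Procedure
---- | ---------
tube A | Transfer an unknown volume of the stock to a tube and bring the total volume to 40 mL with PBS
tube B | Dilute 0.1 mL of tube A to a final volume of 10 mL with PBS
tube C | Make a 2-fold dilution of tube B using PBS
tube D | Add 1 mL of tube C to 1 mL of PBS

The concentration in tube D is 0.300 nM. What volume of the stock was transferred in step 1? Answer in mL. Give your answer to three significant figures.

Step 1: v brought to 40 mL → factor = 40 mL/v
Step 2: 0.1 mL brought to 10 mL → factor 10/0.1 = 100
Step 3: 2-fold → factor 2
Step 4: 1 mL + 1 mL = 2 mL total → factor 2/1 = 2
Product of known-step factors = 400
Overall factor = 2.40 μM / (0.300 nM) = 8000
Step-1 factor = 8000 / 400 = 20
v = 40 mL / 20 = 2.00 mL

2.00 mL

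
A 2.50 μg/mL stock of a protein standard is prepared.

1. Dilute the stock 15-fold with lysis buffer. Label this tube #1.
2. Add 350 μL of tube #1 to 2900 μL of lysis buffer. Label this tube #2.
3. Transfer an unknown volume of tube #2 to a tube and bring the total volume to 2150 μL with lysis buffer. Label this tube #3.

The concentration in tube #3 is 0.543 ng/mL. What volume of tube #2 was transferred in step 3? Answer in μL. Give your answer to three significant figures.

Step 1: 15-fold → factor 15
Step 2: 350 μL + 2900 μL = 3250 μL total → factor 3250/350 = 9.2857
Step 3: v brought to 2150 μL → factor = 2150 μL/v
Product of known-step factors = 139.29
Overall factor = 2.50 μg/mL / (0.543 ng/mL) = 4604.1
Step-3 factor = 4604.1 / 139.29 = 33.055
v = 2150 μL / 33.055 = 65.0 μL

65.0 μL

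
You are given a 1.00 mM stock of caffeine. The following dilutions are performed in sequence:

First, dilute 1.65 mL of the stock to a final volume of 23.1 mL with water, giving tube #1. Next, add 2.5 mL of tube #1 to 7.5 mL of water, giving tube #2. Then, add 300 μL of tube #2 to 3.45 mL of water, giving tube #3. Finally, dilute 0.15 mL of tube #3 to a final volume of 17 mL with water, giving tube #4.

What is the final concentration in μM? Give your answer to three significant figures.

Step 1: 1.65 mL brought to 23.1 mL → factor 23.1/1.65 = 14
Step 2: 2.5 mL + 7.5 mL = 10 mL total → factor 10/2.5 = 4
Step 3: 300 μL + 3.45 mL = 3750 μL total → factor 3750/300 = 12.5
Step 4: 0.15 mL brought to 17 mL → factor 17/0.15 = 113.33
Overall dilution factor = 14 × 4 × 12.5 × 113.33 = 79333
Final = 1.00 mM / 79333 = 1.261 × 10^-5 mM = 0.0126 μM

0.0126 μM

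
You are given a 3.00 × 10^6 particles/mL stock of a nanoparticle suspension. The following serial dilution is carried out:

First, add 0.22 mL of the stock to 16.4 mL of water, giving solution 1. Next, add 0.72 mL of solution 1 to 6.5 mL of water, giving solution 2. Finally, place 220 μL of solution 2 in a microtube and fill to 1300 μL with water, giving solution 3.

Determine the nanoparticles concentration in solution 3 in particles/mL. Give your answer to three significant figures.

Step 1: 0.22 mL + 16.4 mL = 16.62 mL total → factor 16.62/0.22 = 75.545
Step 2: 0.72 mL + 6.5 mL = 7.22 mL total → factor 7.22/0.72 = 10.028
Step 3: 220 μL brought to 1300 μL → factor 1300/220 = 5.9091
Overall dilution factor = 75.545 × 10.028 × 5.9091 = 4476.4
Final = 3.00 × 10^6 particles/mL / 4476.4 = 670 particles/mL

670 particles/mL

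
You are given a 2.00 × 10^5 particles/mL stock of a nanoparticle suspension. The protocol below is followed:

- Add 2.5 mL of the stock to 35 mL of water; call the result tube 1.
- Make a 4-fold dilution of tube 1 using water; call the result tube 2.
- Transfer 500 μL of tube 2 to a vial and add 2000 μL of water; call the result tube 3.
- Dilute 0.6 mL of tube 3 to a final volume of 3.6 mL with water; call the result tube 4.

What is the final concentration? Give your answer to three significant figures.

Step 1: 2.5 mL + 35 mL = 37.5 mL total → factor 37.5/2.5 = 15
Step 2: 4-fold → factor 4
Step 3: 500 μL + 2000 μL = 2500 μL total → factor 2500/500 = 5
Step 4: 0.6 mL brought to 3.6 mL → factor 3.6/0.6 = 6
Overall dilution factor = 15 × 4 × 5 × 6 = 1800
Final = 2.00 × 10^5 particles/mL / 1800 = 111 particles/mL

111 particles/mL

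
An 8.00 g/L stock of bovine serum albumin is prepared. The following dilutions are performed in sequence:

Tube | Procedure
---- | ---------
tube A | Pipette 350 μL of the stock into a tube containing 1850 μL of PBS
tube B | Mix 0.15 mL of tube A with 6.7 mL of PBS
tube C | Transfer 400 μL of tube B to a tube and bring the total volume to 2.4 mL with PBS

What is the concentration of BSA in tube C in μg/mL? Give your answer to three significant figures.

4.64 μg/mL

Step 1: 350 μL + 1850 μL = 2200 μL total → factor 2200/350 = 6.2857
Step 2: 0.15 mL + 6.7 mL = 6.85 mL total → factor 6.85/0.15 = 45.667
Step 3: 400 μL brought to 2.4 mL → factor 2400/400 = 6
Overall dilution factor = 6.2857 × 45.667 × 6 = 1722.3
Final = 8.00 g/L / 1722.3 = 0.004645 g/L = 4.64 μg/mL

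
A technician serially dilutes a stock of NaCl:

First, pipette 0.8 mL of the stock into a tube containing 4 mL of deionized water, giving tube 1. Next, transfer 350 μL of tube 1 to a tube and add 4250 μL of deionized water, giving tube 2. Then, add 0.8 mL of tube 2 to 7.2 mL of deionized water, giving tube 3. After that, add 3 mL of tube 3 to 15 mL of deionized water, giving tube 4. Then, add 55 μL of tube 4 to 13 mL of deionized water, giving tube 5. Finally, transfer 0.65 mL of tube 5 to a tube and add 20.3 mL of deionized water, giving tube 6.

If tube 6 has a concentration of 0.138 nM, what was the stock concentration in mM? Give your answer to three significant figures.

5.00 mM

Step 1: 0.8 mL + 4 mL = 4.8 mL total → factor 4.8/0.8 = 6
Step 2: 350 μL + 4250 μL = 4600 μL total → factor 4600/350 = 13.143
Step 3: 0.8 mL + 7.2 mL = 8 mL total → factor 8/0.8 = 10
Step 4: 3 mL + 15 mL = 18 mL total → factor 18/3 = 6
Step 5: 55 μL + 13 mL = 13055 μL total → factor 13055/55 = 237.36
Step 6: 0.65 mL + 20.3 mL = 20.95 mL total → factor 20.95/0.65 = 32.231
Overall dilution factor = 6 × 13.143 × 10 × 6 × 237.36 × 32.231 = 3.6197 × 10^7
Stock = 0.138 nM × 3.6197 × 10^7 = 4.995 × 10^6 nM = 5.00 mM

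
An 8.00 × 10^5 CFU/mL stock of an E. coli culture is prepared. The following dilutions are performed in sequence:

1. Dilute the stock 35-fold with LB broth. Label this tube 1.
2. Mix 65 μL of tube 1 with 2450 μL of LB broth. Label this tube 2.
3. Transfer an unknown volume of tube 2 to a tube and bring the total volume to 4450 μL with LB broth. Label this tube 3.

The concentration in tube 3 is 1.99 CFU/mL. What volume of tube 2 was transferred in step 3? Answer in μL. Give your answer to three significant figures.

Step 1: 35-fold → factor 35
Step 2: 65 μL + 2450 μL = 2515 μL total → factor 2515/65 = 38.692
Step 3: v brought to 4450 μL → factor = 4450 μL/v
Product of known-step factors = 1354.2
Overall factor = 8.00 × 10^5 CFU/mL / (1.99 CFU/mL) = 4.0201 × 10^5
Step-3 factor = 4.0201 × 10^5 / 1354.2 = 296.85
v = 4450 μL / 296.85 = 15.0 μL

15.0 μL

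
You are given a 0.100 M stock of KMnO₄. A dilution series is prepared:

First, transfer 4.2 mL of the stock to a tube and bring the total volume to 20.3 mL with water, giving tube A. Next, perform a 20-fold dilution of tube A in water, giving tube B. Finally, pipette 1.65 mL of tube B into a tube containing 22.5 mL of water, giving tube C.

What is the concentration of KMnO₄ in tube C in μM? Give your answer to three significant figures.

Step 1: 4.2 mL brought to 20.3 mL → factor 20.3/4.2 = 4.8333
Step 2: 20-fold → factor 20
Step 3: 1.65 mL + 22.5 mL = 24.15 mL total → factor 24.15/1.65 = 14.636
Overall dilution factor = 4.8333 × 20 × 14.636 = 1414.8
Final = 0.100 M / 1414.8 = 7.068 × 10^-5 M = 70.7 μM

70.7 μM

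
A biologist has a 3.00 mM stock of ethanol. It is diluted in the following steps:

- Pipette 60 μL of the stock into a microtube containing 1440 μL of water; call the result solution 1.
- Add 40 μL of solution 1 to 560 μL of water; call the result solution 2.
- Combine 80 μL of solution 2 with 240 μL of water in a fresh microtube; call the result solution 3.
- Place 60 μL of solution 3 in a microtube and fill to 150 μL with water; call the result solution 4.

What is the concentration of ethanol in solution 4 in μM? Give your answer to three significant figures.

Step 1: 60 μL + 1440 μL = 1500 μL total → factor 1500/60 = 25
Step 2: 40 μL + 560 μL = 600 μL total → factor 600/40 = 15
Step 3: 80 μL + 240 μL = 320 μL total → factor 320/80 = 4
Step 4: 60 μL brought to 150 μL → factor 150/60 = 2.5
Overall dilution factor = 25 × 15 × 4 × 2.5 = 3750
Final = 3.00 mM / 3750 = 0.0008000 mM = 0.800 μM

0.800 μM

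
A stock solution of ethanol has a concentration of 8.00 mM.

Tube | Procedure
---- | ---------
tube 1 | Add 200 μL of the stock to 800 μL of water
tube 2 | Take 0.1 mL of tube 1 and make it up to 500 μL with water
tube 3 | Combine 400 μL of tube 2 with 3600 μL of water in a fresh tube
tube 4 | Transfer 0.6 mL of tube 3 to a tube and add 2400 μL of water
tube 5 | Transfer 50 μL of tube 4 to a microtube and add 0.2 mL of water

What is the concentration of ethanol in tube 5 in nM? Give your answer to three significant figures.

Step 1: 200 μL + 800 μL = 1000 μL total → factor 1000/200 = 5
Step 2: 0.1 mL brought to 500 μL → factor 0.5/0.1 = 5
Step 3: 400 μL + 3600 μL = 4000 μL total → factor 4000/400 = 10
Step 4: 0.6 mL + 2400 μL = 3 mL total → factor 3/0.6 = 5
Step 5: 50 μL + 0.2 mL = 250 μL total → factor 250/50 = 5
Overall dilution factor = 5 × 5 × 10 × 5 × 5 = 6250
Final = 8.00 mM / 6250 = 0.001280 mM = 1.28 × 10^3 nM

1.28 × 10^3 nM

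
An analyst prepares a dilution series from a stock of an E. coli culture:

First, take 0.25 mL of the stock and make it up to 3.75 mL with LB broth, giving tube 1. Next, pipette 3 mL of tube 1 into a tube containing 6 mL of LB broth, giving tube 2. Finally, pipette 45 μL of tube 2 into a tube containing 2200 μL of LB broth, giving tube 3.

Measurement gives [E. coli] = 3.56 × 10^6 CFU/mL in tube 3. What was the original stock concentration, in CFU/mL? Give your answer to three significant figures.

Step 1: 0.25 mL brought to 3.75 mL → factor 3.75/0.25 = 15
Step 2: 3 mL + 6 mL = 9 mL total → factor 9/3 = 3
Step 3: 45 μL + 2200 μL = 2245 μL total → factor 2245/45 = 49.889
Overall dilution factor = 15 × 3 × 49.889 = 2245
Stock = 3.56 × 10^6 CFU/mL × 2245 = 7.99 × 10^9 CFU/mL

7.99 × 10^9 CFU/mL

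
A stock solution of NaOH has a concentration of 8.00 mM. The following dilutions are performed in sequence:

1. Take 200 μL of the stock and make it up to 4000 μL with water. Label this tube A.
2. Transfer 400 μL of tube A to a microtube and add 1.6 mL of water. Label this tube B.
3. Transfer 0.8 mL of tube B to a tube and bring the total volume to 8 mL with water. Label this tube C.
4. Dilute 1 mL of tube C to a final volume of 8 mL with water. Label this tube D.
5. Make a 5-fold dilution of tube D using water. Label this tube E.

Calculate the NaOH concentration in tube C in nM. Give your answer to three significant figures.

8.00 × 10^3 nM

Step 1: 200 μL brought to 4000 μL → factor 4000/200 = 20
Step 2: 400 μL + 1.6 mL = 2000 μL total → factor 2000/400 = 5
Step 3: 0.8 mL brought to 8 mL → factor 8/0.8 = 10
Dilution factor through tube C = 20 × 5 × 10 = 1000
[tube C] = 8.00 mM / 1000 = 0.008000 mM = 8.00 × 10^3 nM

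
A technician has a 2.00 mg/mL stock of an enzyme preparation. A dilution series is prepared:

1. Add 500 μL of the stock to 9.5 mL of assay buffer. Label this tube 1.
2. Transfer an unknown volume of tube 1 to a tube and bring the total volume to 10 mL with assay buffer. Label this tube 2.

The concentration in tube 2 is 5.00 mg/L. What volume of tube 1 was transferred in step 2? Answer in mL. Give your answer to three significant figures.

0.500 mL

Step 1: 500 μL + 9.5 mL = 10000 μL total → factor 10000/500 = 20
Step 2: v brought to 10 mL → factor = 10 mL/v
Product of known-step factors = 20
Overall factor = 2.00 mg/mL / (5.00 mg/L) = 400
Step-2 factor = 400 / 20 = 20
v = 10 mL / 20 = 0.500 mL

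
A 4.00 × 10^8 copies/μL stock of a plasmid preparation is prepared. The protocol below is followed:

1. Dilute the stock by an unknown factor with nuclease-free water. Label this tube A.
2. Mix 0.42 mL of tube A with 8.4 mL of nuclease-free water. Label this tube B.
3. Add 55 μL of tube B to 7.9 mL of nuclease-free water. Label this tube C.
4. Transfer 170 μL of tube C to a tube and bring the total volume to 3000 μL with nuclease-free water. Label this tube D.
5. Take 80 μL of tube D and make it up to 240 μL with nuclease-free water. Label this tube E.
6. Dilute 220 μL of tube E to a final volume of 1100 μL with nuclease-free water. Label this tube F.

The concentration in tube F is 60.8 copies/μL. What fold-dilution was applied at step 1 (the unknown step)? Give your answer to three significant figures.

8.18-fold

Step 1: unknown factor x
Step 2: 0.42 mL + 8.4 mL = 8.82 mL total → factor 8.82/0.42 = 21
Step 3: 55 μL + 7.9 mL = 7955 μL total → factor 7955/55 = 144.64
Step 4: 170 μL brought to 3000 μL → factor 3000/170 = 17.647
Step 5: 80 μL brought to 240 μL → factor 240/80 = 3
Step 6: 220 μL brought to 1100 μL → factor 1100/220 = 5
Product of known-step factors = 8.0401 × 10^5
Overall factor = 4.00 × 10^8 copies/μL / (60.8 copies/μL) = 6.5789 × 10^6
x = 6.5789 × 10^6 / 8.0401 × 10^5 = 8.18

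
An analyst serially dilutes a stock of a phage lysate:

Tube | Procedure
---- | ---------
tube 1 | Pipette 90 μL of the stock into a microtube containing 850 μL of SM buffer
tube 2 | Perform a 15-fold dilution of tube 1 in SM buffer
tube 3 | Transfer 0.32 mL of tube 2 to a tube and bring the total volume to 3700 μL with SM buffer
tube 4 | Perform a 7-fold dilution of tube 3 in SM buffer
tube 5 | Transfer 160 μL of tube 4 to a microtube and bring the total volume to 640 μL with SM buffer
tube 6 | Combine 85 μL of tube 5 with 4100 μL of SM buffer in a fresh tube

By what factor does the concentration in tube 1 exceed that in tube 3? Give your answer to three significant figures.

173

Step 1: 90 μL + 850 μL = 940 μL total → factor 940/90 = 10.444
Step 2: 15-fold → factor 15
Step 3: 0.32 mL brought to 3700 μL → factor 3.7/0.32 = 11.562
Dilution factor to tube 1 = 10.444; to tube 3 = 1811.5
[tube 1]/[tube 3] = (factor to tube 3)/(factor to tube 1) = 1811.5/10.444 = 173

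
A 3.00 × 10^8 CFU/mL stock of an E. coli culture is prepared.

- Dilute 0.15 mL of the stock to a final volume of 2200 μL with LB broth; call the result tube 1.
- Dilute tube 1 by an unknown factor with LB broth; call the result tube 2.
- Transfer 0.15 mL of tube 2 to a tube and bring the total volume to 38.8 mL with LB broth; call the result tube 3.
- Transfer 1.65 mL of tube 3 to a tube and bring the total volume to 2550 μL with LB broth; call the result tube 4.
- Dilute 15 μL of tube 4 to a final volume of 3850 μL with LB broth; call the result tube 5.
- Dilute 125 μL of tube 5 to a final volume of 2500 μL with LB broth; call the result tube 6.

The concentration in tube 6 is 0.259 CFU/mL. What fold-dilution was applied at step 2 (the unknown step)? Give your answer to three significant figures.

38.5-fold

Step 1: 0.15 mL brought to 2200 μL → factor 2.2/0.15 = 14.667
Step 2: unknown factor x
Step 3: 0.15 mL brought to 38.8 mL → factor 38.8/0.15 = 258.67
Step 4: 1.65 mL brought to 2550 μL → factor 2.55/1.65 = 1.5455
Step 5: 15 μL brought to 3850 μL → factor 3850/15 = 256.67
Step 6: 125 μL brought to 2500 μL → factor 2500/125 = 20
Product of known-step factors = 3.0097 × 10^7
Overall factor = 3.00 × 10^8 CFU/mL / (0.259 CFU/mL) = 1.1583 × 10^9
x = 1.1583 × 10^9 / 3.0097 × 10^7 = 38.5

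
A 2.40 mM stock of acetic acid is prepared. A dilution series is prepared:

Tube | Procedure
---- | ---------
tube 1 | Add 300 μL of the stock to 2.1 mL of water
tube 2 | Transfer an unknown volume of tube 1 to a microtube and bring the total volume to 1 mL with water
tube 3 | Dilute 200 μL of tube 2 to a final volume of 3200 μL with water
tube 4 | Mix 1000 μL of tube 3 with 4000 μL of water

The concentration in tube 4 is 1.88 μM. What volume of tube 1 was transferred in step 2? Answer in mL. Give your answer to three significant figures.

0.501 mL

Step 1: 300 μL + 2.1 mL = 2400 μL total → factor 2400/300 = 8
Step 2: v brought to 1 mL → factor = 1 mL/v
Step 3: 200 μL brought to 3200 μL → factor 3200/200 = 16
Step 4: 1000 μL + 4000 μL = 5000 μL total → factor 5000/1000 = 5
Product of known-step factors = 640
Overall factor = 2.40 mM / (1.88 μM) = 1276.6
Step-2 factor = 1276.6 / 640 = 1.9947
v = 1 mL / 1.9947 = 0.501 mL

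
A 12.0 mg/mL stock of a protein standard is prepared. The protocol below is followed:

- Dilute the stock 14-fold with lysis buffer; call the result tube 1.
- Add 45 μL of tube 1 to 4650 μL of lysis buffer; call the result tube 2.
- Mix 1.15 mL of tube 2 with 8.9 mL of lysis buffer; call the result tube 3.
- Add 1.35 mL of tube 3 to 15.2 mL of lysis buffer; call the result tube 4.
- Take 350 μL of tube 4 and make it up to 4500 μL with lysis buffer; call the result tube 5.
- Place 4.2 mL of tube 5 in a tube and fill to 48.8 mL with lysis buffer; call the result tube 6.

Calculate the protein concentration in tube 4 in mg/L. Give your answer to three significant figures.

0.0767 mg/L

Step 1: 14-fold → factor 14
Step 2: 45 μL + 4650 μL = 4695 μL total → factor 4695/45 = 104.33
Step 3: 1.15 mL + 8.9 mL = 10.05 mL total → factor 10.05/1.15 = 8.7391
Step 4: 1.35 mL + 15.2 mL = 16.55 mL total → factor 16.55/1.35 = 12.259
Dilution factor through tube 4 = 14 × 104.33 × 8.7391 × 12.259 = 1.5649 × 10^5
[tube 4] = 12.0 mg/mL / 1.5649 × 10^5 = 7.668 × 10^-5 mg/mL = 0.0767 mg/L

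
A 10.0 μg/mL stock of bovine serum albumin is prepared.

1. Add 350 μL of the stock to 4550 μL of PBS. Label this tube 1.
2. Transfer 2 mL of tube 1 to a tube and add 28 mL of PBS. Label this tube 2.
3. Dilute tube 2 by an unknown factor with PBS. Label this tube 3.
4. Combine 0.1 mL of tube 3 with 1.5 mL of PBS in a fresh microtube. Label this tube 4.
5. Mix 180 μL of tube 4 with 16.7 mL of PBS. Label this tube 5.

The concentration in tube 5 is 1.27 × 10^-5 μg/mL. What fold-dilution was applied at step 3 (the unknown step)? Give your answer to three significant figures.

2.50-fold

Step 1: 350 μL + 4550 μL = 4900 μL total → factor 4900/350 = 14
Step 2: 2 mL + 28 mL = 30 mL total → factor 30/2 = 15
Step 3: unknown factor x
Step 4: 0.1 mL + 1.5 mL = 1.6 mL total → factor 1.6/0.1 = 16
Step 5: 180 μL + 16.7 mL = 16880 μL total → factor 16880/180 = 93.778
Product of known-step factors = 3.1509 × 10^5
Overall factor = 10.0 μg/mL / (1.27 × 10^-5 μg/mL) = 7.874 × 10^5
x = 7.874 × 10^5 / 3.1509 × 10^5 = 2.50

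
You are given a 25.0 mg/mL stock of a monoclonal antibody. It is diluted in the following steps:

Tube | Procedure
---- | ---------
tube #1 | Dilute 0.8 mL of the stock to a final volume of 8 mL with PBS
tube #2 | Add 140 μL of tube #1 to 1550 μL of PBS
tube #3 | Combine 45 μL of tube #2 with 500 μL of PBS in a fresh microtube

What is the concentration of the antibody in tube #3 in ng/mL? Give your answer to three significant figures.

1.71 × 10^4 ng/mL

Step 1: 0.8 mL brought to 8 mL → factor 8/0.8 = 10
Step 2: 140 μL + 1550 μL = 1690 μL total → factor 1690/140 = 12.071
Step 3: 45 μL + 500 μL = 545 μL total → factor 545/45 = 12.111
Overall dilution factor = 10 × 12.071 × 12.111 = 1462
Final = 25.0 mg/mL / 1462 = 0.01710 mg/mL = 1.71 × 10^4 ng/mL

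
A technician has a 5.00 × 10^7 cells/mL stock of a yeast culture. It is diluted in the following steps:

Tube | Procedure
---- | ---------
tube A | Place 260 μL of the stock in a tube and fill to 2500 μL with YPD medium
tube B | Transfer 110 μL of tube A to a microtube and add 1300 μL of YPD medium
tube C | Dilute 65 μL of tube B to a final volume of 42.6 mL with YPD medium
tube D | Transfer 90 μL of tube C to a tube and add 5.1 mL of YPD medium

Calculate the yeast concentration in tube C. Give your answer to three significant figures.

Step 1: 260 μL brought to 2500 μL → factor 2500/260 = 9.6154
Step 2: 110 μL + 1300 μL = 1410 μL total → factor 1410/110 = 12.818
Step 3: 65 μL brought to 42.6 mL → factor 42600/65 = 655.38
Dilution factor through tube C = 9.6154 × 12.818 × 655.38 = 80777
[tube C] = 5.00 × 10^7 cells/mL / 80777 = 619 cells/mL

619 cells/mL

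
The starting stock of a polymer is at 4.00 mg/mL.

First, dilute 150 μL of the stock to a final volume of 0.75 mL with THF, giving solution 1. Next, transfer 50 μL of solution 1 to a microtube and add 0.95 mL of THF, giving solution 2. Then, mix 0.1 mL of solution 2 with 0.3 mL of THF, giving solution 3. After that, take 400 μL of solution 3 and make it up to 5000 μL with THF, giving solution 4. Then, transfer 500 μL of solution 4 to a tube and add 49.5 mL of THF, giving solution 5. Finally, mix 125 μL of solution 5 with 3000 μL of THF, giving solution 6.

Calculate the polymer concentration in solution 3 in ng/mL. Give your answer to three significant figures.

1.00 × 10^4 ng/mL

Step 1: 150 μL brought to 0.75 mL → factor 750/150 = 5
Step 2: 50 μL + 0.95 mL = 1000 μL total → factor 1000/50 = 20
Step 3: 0.1 mL + 0.3 mL = 0.4 mL total → factor 0.4/0.1 = 4
Dilution factor through solution 3 = 5 × 20 × 4 = 400
[solution 3] = 4.00 mg/mL / 400 = 0.01000 mg/mL = 1.00 × 10^4 ng/mL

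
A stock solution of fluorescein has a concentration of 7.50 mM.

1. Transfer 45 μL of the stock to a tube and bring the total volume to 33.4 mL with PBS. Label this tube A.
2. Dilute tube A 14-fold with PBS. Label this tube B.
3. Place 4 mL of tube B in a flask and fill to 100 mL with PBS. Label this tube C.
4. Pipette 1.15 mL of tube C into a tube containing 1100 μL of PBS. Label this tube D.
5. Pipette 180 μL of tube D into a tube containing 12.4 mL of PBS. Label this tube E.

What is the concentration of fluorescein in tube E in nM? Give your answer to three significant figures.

Step 1: 45 μL brought to 33.4 mL → factor 33400/45 = 742.22
Step 2: 14-fold → factor 14
Step 3: 4 mL brought to 100 mL → factor 100/4 = 25
Step 4: 1.15 mL + 1100 μL = 2.25 mL total → factor 2.25/1.15 = 1.9565
Step 5: 180 μL + 12.4 mL = 12580 μL total → factor 12580/180 = 69.889
Overall dilution factor = 742.22 × 14 × 25 × 1.9565 × 69.889 = 3.5522 × 10^7
Final = 7.50 mM / 3.5522 × 10^7 = 2.111 × 10^-7 mM = 0.211 nM

0.211 nM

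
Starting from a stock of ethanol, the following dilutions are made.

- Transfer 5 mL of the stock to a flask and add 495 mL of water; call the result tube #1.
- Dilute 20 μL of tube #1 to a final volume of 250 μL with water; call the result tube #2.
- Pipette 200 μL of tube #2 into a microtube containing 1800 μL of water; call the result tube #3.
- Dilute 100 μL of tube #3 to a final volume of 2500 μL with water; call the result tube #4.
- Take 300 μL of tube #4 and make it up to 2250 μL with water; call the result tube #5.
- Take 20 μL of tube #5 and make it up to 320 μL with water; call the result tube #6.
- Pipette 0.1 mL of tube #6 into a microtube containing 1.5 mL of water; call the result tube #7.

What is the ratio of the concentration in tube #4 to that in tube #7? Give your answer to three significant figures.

Step 1: 5 mL + 495 mL = 500 mL total → factor 500/5 = 100
Step 2: 20 μL brought to 250 μL → factor 250/20 = 12.5
Step 3: 200 μL + 1800 μL = 2000 μL total → factor 2000/200 = 10
Step 4: 100 μL brought to 2500 μL → factor 2500/100 = 25
Step 5: 300 μL brought to 2250 μL → factor 2250/300 = 7.5
Step 6: 20 μL brought to 320 μL → factor 320/20 = 16
Step 7: 0.1 mL + 1.5 mL = 1.6 mL total → factor 1.6/0.1 = 16
Dilution factor to tube #4 = 3.125 × 10^5; to tube #7 = 6 × 10^8
[tube #4]/[tube #7] = (factor to tube #7)/(factor to tube #4) = 6 × 10^8/3.125 × 10^5 = 1.92 × 10^3

1.92 × 10^3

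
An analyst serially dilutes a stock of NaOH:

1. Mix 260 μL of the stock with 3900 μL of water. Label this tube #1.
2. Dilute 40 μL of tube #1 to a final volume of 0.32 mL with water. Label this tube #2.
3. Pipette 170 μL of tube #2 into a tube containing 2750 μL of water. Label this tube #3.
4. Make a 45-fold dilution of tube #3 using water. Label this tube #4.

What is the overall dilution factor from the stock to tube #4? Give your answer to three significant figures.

9.89 × 10^4

Step 1: 260 μL + 3900 μL = 4160 μL total → factor 4160/260 = 16
Step 2: 40 μL brought to 0.32 mL → factor 320/40 = 8
Step 3: 170 μL + 2750 μL = 2920 μL total → factor 2920/170 = 17.176
Step 4: 45-fold → factor 45
Overall dilution factor = 16 × 8 × 17.176 × 45 = 98936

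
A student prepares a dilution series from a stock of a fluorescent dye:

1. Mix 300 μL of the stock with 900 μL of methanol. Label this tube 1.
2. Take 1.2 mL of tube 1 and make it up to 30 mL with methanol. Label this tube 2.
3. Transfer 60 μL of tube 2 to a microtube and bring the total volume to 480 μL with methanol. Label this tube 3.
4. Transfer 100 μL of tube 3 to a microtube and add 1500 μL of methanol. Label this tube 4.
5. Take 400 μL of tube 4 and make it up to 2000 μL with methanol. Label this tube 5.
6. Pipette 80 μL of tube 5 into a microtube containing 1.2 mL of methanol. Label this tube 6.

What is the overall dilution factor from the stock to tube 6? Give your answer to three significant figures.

1.02 × 10^6

Step 1: 300 μL + 900 μL = 1200 μL total → factor 1200/300 = 4
Step 2: 1.2 mL brought to 30 mL → factor 30/1.2 = 25
Step 3: 60 μL brought to 480 μL → factor 480/60 = 8
Step 4: 100 μL + 1500 μL = 1600 μL total → factor 1600/100 = 16
Step 5: 400 μL brought to 2000 μL → factor 2000/400 = 5
Step 6: 80 μL + 1.2 mL = 1280 μL total → factor 1280/80 = 16
Overall dilution factor = 4 × 25 × 8 × 16 × 5 × 16 = 1.024 × 10^6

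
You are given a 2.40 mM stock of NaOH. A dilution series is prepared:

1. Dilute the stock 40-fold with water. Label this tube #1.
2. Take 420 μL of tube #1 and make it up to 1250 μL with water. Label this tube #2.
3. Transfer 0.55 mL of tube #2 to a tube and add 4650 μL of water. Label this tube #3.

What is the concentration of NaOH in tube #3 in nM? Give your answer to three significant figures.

Step 1: 40-fold → factor 40
Step 2: 420 μL brought to 1250 μL → factor 1250/420 = 2.9762
Step 3: 0.55 mL + 4650 μL = 5.2 mL total → factor 5.2/0.55 = 9.4545
Overall dilution factor = 40 × 2.9762 × 9.4545 = 1125.5
Final = 2.40 mM / 1125.5 = 0.002132 mM = 2.13 × 10^3 nM

2.13 × 10^3 nM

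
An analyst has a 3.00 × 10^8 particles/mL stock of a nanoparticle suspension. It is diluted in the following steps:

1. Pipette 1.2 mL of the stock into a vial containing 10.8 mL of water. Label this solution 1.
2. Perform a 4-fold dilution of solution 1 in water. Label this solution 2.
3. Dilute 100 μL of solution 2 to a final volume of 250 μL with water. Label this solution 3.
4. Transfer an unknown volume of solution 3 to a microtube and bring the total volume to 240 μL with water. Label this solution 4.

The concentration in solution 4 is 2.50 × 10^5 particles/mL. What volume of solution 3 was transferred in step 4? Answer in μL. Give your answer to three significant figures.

20.0 μL

Step 1: 1.2 mL + 10.8 mL = 12 mL total → factor 12/1.2 = 10
Step 2: 4-fold → factor 4
Step 3: 100 μL brought to 250 μL → factor 250/100 = 2.5
Step 4: v brought to 240 μL → factor = 240 μL/v
Product of known-step factors = 100
Overall factor = 3.00 × 10^8 particles/mL / (2.50 × 10^5 particles/mL) = 1200
Step-4 factor = 1200 / 100 = 12
v = 240 μL / 12 = 20.0 μL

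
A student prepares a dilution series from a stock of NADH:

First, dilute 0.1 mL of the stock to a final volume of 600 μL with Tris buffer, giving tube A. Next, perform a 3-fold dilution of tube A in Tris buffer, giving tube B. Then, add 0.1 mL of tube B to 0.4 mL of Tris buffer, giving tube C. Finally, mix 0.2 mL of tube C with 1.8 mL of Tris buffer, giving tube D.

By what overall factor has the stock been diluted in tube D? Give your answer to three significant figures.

Step 1: 0.1 mL brought to 600 μL → factor 0.6/0.1 = 6
Step 2: 3-fold → factor 3
Step 3: 0.1 mL + 0.4 mL = 0.5 mL total → factor 0.5/0.1 = 5
Step 4: 0.2 mL + 1.8 mL = 2 mL total → factor 2/0.2 = 10
Overall dilution factor = 6 × 3 × 5 × 10 = 900

900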